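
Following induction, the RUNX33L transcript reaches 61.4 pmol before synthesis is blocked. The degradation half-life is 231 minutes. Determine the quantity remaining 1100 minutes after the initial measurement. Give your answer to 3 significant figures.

2.26 pmol

Number of half-lives: n = 1100/231 ≈ 4.7619.
Remaining = 61.4 × (1/2)^4.7619 = 61.4 × 0.036857 ≈ 2.263 pmol.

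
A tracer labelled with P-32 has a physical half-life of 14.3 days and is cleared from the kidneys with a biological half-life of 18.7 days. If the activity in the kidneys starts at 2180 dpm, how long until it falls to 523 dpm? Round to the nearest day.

1/t_eff = 1/t_phys + 1/t_biol = 1/14.3 + 1/18.7 = 0.12341 per day.
t_eff = 14.3 × 18.7 / (14.3 + 18.7) ≈ 8.1033 days.
n = log₂(2180/523) ≈ 2.0594; t = 2.0594 × 8.1033 ≈ 16.688 days.

17 days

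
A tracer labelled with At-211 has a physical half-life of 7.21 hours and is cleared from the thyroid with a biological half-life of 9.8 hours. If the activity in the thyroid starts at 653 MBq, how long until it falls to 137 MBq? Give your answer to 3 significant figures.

1/t_eff = 1/t_phys + 1/t_biol = 1/7.21 + 1/9.8 = 0.24074 per hour.
t_eff = 7.21 × 9.8 / (7.21 + 9.8) ≈ 4.1539 hours.
n = log₂(653/137) ≈ 2.2529; t = 2.2529 × 4.1539 ≈ 9.3584 hours.

9.36 hours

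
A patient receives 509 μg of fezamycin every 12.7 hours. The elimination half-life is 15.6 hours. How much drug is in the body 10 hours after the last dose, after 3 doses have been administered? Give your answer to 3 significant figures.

The 3 doses were given 35.4, 22.7, 10 hours ago.
Total = 509·(1/2)^(35.4/15.6) + 509·(1/2)^(22.7/15.6) + 509·(1/2)^(10/15.6)
      = 105.59 + 185.64 + 326.4 ≈ 617.63 μg.

618 μg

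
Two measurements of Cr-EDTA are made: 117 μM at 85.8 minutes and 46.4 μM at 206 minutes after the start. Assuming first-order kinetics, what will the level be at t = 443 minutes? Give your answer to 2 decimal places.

Over Δt = 206 − 85.8 = 120.2 minutes, the level fell by a factor of 117/46.4 ≈ 2.5216.
n = log₂(2.5216) ≈ 1.3343 half-lives, so t½ = 120.2/1.3343 ≈ 90.084 minutes.
From t = 206 to t = 443: 46.4 × (1/2)^((443−206)/90.084) ≈ 7.4911 μM.

7.49 μM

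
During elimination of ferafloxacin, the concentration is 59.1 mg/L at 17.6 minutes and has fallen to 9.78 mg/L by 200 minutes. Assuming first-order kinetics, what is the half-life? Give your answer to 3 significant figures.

Over Δt = 200 − 17.6 = 182.4 minutes, the level fell by a factor of 59.1/9.78 ≈ 6.0429.
n = log₂(6.0429) ≈ 2.5953 half-lives, so t½ = 182.4/2.5953 ≈ 70.282 minutes.

70.3 minutes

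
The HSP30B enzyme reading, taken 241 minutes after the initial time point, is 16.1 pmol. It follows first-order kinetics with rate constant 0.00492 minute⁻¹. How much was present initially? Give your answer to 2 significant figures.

t½ = ln 2 / k = 0.69315 / 0.00492 ≈ 140.88 minutes.
Number of half-lives elapsed: n = 241/140.88 ≈ 1.7106.
A₀ = A × 2^n = 16.1 × 2^1.7106 = 16.1 × 3.273 ≈ 52.696 pmol.

53 pmol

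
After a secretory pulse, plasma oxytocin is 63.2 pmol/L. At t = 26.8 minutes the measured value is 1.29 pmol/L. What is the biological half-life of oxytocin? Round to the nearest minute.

A/A₀ = 1.29/63.2 ≈ 0.020411.
n = log₂(48.992) ≈ 5.6145 half-lives elapsed in 26.8 minutes.
t½ = 26.8/5.6145 ≈ 4.7734 minutes.

5 minutes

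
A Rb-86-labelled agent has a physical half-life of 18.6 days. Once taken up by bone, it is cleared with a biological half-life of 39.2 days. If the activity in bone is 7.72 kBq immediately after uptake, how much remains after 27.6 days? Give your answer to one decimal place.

1.7 kBq

1/t_eff = 1/t_phys + 1/t_biol = 1/18.6 + 1/39.2 = 0.079274 per day.
t_eff = 18.6 × 39.2 / (18.6 + 39.2) ≈ 12.615 days.
Remaining = 7.72 × (1/2)^(27.6/12.615) = 7.72 × (1/2)^2.188 ≈ 1.6943 kBq.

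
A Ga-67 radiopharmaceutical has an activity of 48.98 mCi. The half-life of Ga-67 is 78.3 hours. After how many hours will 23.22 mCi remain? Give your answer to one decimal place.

Fraction remaining = 23.22/48.98 ≈ 0.47407.
n = log₂(48.98/23.22) = ln(2.1094)/ln 2 ≈ 1.0768 half-lives.
t = n × t½ = 1.0768 × 78.3 ≈ 84.315 hours.

84.3 hours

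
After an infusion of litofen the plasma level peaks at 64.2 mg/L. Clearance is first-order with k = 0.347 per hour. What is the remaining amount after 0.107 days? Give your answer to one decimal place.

t½ = ln 2 / k = 0.69315 / 0.347 ≈ 1.9975 hours.
Convert the elapsed time: 0.107 days = 2.568 hours.
Number of half-lives: n = 2.568/1.9975 ≈ 1.2856.
Remaining = 64.2 × (1/2)^1.2856 = 64.2 × 0.41021 ≈ 26.335 mg/L.

26.3 mg/L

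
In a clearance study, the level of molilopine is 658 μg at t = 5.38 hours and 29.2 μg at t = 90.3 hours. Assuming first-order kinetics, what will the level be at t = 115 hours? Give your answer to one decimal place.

11.8 μg

Over Δt = 90.3 − 5.38 = 84.92 hours, the level fell by a factor of 658/29.2 ≈ 22.534.
n = log₂(22.534) ≈ 4.494 half-lives, so t½ = 84.92/4.494 ≈ 18.896 hours.
From t = 90.3 to t = 115: 29.2 × (1/2)^((115−90.3)/18.896) ≈ 11.8 μg.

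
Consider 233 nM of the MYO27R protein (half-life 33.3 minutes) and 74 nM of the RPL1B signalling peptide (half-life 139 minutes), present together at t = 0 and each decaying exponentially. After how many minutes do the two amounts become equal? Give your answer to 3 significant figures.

72.5 minutes

Set 233·(1/2)^(t/33.3) = 74·(1/2)^(t/139).
Taking log₂: log₂(233/74) = t·(1/33.3 − 1/139).
log₂(3.1486) = 1.6547; 1/33.3 − 1/139 = 0.022836.
t = 1.6547 / 0.022836 ≈ 72.462 minutes.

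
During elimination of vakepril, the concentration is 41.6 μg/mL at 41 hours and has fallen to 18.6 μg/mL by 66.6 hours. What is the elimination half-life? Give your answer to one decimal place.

Over Δt = 66.6 − 41 = 25.6 hours, the level fell by a factor of 41.6/18.6 ≈ 2.2366.
n = log₂(2.2366) ≈ 1.1613 half-lives, so t½ = 25.6/1.1613 ≈ 22.045 hours.

22.0 hours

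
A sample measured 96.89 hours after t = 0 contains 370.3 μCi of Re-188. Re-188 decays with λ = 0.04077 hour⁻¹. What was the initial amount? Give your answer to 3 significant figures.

19200 μCi

t½ = ln 2 / λ = 0.69315 / 0.04077 ≈ 17.001 hours.
Number of half-lives elapsed: n = 96.89/17.001 ≈ 5.6989.
A₀ = A × 2^n = 370.3 × 2^5.6989 = 370.3 × 51.946 ≈ 19236 μCi.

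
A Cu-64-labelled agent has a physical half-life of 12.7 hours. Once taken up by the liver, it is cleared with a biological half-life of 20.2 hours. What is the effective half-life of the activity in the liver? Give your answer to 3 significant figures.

1/t_eff = 1/t_phys + 1/t_biol = 1/12.7 + 1/20.2 = 0.12825 per hour.
t_eff = 12.7 × 20.2 / (12.7 + 20.2) ≈ 7.7976 hours.

7.80 hours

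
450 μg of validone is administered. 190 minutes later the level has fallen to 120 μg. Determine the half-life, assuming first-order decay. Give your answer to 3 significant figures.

A/A₀ = 120/450 ≈ 0.26667.
n = log₂(3.75) ≈ 1.9069 half-lives elapsed in 190 minutes.
t½ = 190/1.9069 ≈ 99.639 minutes.

99.6 minutes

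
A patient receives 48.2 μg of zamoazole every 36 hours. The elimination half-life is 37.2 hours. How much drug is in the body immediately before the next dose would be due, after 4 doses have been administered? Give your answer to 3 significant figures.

The 4 doses were given 144, 108, 72, 36 hours ago.
Total = 48.2·(1/2)^(144/37.2) + 48.2·(1/2)^(108/37.2) + 48.2·(1/2)^(72/37.2) + 48.2·(1/2)^(36/37.2)
      = 3.2943 + 6.443 + 12.601 + 24.645 ≈ 46.983 μg.

47.0 μg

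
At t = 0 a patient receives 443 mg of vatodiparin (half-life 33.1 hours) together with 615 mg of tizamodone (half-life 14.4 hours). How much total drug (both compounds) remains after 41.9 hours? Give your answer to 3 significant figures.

266 mg

vatodiparin: 443 × (1/2)^(41.9/33.1) = 443 × (1/2)^1.2659 ≈ 184.22 mg.
tizamodone: 615 × (1/2)^(41.9/14.4) = 615 × (1/2)^2.9097 ≈ 81.839 mg.
Total = 184.22 + 81.839 ≈ 266.06 mg.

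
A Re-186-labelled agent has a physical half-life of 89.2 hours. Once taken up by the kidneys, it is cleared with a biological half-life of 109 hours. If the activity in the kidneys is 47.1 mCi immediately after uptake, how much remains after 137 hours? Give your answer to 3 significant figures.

1/t_eff = 1/t_phys + 1/t_biol = 1/89.2 + 1/109 = 0.020385 per hour.
t_eff = 89.2 × 109 / (89.2 + 109) ≈ 49.055 hours.
Remaining = 47.1 × (1/2)^(137/49.055) = 47.1 × (1/2)^2.7928 ≈ 6.797 mCi.

6.80 mCi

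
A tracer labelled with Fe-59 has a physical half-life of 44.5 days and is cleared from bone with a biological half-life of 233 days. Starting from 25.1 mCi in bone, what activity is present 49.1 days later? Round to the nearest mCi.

1/t_eff = 1/t_phys + 1/t_biol = 1/44.5 + 1/233 = 0.026764 per day.
t_eff = 44.5 × 233 / (44.5 + 233) ≈ 37.364 days.
Remaining = 25.1 × (1/2)^(49.1/37.364) = 25.1 × (1/2)^1.3141 ≈ 10.095 mCi.

10 mCi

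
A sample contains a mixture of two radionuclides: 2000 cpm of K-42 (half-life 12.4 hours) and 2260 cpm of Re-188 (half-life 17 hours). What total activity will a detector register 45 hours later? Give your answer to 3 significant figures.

K-42: 2000 × (1/2)^(45/12.4) = 2000 × (1/2)^3.629 ≈ 161.65 cpm.
Re-188: 2260 × (1/2)^(45/17) = 2260 × (1/2)^2.6471 ≈ 360.8 cpm.
Total = 161.65 + 360.8 ≈ 522.45 cpm.

522 cpm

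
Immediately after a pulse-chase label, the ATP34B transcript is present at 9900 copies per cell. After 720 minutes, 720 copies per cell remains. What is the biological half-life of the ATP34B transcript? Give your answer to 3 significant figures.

190 minutes

A/A₀ = 720/9900 ≈ 0.072727.
n = log₂(13.75) ≈ 3.7814 half-lives elapsed in 720 minutes.
t½ = 720/3.7814 ≈ 190.41 minutes.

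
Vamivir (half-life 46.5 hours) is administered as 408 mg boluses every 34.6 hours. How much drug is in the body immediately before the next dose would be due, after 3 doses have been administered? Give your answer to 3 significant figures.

The 3 doses were given 103.8, 69.2, 34.6 hours ago.
Total = 408·(1/2)^(103.8/46.5) + 408·(1/2)^(69.2/46.5) + 408·(1/2)^(34.6/46.5)
      = 86.833 + 145.44 + 243.59 ≈ 475.86 mg.

476 mg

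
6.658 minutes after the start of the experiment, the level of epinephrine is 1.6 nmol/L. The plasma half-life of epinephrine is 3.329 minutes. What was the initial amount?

6.4 nmol/L

Number of half-lives elapsed: n = 6.658/3.329 ≈ 2.
A₀ = A × 2^n = 1.6 × 2^2 = 1.6 × 4 ≈ 6.4 nmol/L.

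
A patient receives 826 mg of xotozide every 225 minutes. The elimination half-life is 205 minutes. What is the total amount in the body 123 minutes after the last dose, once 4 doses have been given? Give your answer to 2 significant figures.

970 mg

The 4 doses were given 798, 573, 348, 123 minutes ago.
Total = 826·(1/2)^(798/205) + 826·(1/2)^(573/205) + 826·(1/2)^(348/205) + 826·(1/2)^(123/205)
      = 55.612 + 119 + 254.66 + 544.96 ≈ 974.23 mg.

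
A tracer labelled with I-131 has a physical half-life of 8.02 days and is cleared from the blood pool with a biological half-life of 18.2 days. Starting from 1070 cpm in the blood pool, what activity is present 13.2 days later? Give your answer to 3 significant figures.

207 cpm

1/t_eff = 1/t_phys + 1/t_biol = 1/8.02 + 1/18.2 = 0.17963 per day.
t_eff = 8.02 × 18.2 / (8.02 + 18.2) ≈ 5.5669 days.
Remaining = 1070 × (1/2)^(13.2/5.5669) = 1070 × (1/2)^2.3712 ≈ 206.82 cpm.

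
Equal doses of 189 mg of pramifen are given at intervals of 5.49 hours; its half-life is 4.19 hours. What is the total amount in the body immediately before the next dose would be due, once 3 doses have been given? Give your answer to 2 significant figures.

120 mg

The 3 doses were given 16.47, 10.98, 5.49 hours ago.
Total = 189·(1/2)^(16.47/4.19) + 189·(1/2)^(10.98/4.19) + 189·(1/2)^(5.49/4.19)
      = 12.393 + 30.733 + 76.214 ≈ 119.34 mg.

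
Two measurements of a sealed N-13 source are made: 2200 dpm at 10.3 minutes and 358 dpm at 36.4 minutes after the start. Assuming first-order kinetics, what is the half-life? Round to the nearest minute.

Over Δt = 36.4 − 10.3 = 26.1 minutes, the level fell by a factor of 2200/358 ≈ 6.1453.
n = log₂(6.1453) ≈ 2.6195 half-lives, so t½ = 26.1/2.6195 ≈ 9.9638 minutes.

10 minutes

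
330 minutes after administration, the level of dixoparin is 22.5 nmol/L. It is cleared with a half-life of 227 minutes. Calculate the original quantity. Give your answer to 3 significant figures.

61.6 nmol/L

Number of half-lives elapsed: n = 330/227 ≈ 1.4537.
A₀ = A × 2^n = 22.5 × 2^1.4537 = 22.5 × 2.7392 ≈ 61.632 nmol/L.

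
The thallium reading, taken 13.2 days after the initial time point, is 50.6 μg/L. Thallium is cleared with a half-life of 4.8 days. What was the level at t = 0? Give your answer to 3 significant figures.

340 μg/L

Number of half-lives elapsed: n = 13.2/4.8 ≈ 2.75.
A₀ = A × 2^n = 50.6 × 2^2.75 = 50.6 × 6.7272 ≈ 340.39 μg/L.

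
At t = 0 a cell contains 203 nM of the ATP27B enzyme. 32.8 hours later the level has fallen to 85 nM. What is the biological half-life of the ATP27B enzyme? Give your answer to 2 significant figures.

A/A₀ = 85/203 ≈ 0.41872.
n = log₂(2.3882) ≈ 1.2559 half-lives elapsed in 32.8 hours.
t½ = 32.8/1.2559 ≈ 26.116 hours.

26 hours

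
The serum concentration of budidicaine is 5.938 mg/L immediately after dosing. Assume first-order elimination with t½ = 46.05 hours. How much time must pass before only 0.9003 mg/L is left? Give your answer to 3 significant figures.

Fraction remaining = 0.9003/5.938 ≈ 0.15162.
n = log₂(5.938/0.9003) = ln(6.5956)/ln 2 ≈ 2.7215 half-lives.
t = n × t½ = 2.7215 × 46.05 ≈ 125.33 hours.

125 hours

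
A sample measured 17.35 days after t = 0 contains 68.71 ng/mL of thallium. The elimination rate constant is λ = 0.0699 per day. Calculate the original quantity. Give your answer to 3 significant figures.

t½ = ln 2 / λ = 0.69315 / 0.0699 ≈ 9.9163 days.
Number of half-lives elapsed: n = 17.35/9.9163 ≈ 1.7497.
A₀ = A × 2^n = 68.71 × 2^1.7497 = 68.71 × 3.3628 ≈ 231.06 ng/mL.

231 ng/mL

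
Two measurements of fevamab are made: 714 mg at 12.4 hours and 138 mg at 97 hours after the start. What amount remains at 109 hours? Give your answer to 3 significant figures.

Over Δt = 97 − 12.4 = 84.6 hours, the level fell by a factor of 714/138 ≈ 5.1739.
n = log₂(5.1739) ≈ 2.3713 half-lives, so t½ = 84.6/2.3713 ≈ 35.677 hours.
From t = 97 to t = 109: 138 × (1/2)^((109−97)/35.677) ≈ 109.3 mg.

109 mg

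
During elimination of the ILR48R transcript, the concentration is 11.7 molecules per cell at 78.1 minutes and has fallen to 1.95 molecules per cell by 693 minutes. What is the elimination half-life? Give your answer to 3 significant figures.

Over Δt = 693 − 78.1 = 614.9 minutes, the level fell by a factor of 11.7/1.95 ≈ 6.
n = log₂(6) ≈ 2.585 half-lives, so t½ = 614.9/2.585 ≈ 237.88 minutes.

238 minutes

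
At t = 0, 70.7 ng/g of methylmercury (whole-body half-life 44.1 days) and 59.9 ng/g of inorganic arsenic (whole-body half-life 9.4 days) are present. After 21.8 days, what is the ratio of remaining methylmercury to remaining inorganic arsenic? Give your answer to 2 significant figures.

methylmercury: 70.7 × (1/2)^(21.8/44.1) = 70.7 × (1/2)^0.49433 ≈ 50.189 ng/g.
inorganic arsenic: 59.9 × (1/2)^(21.8/9.4) = 59.9 × (1/2)^2.3191 ≈ 12.003 ng/g.
Ratio ≈ 50.189 / 12.003 ≈ 4.1814.

4.2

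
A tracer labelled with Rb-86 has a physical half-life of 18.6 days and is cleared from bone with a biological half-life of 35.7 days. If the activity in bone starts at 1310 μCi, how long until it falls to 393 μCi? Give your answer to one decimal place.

21.2 days

1/t_eff = 1/t_phys + 1/t_biol = 1/18.6 + 1/35.7 = 0.081775 per day.
t_eff = 18.6 × 35.7 / (18.6 + 35.7) ≈ 12.229 days.
n = log₂(1310/393) ≈ 1.737; t = 1.737 × 12.229 ≈ 21.241 days.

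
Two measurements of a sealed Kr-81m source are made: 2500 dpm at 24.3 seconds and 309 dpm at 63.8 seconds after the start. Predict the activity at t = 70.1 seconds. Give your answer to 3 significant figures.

Over Δt = 63.8 − 24.3 = 39.5 seconds, the level fell by a factor of 2500/309 ≈ 8.0906.
n = log₂(8.0906) ≈ 3.0162 half-lives, so t½ = 39.5/3.0162 ≈ 13.096 seconds.
From t = 63.8 to t = 70.1: 309 × (1/2)^((70.1−63.8)/13.096) ≈ 221.38 dpm.

221 dpm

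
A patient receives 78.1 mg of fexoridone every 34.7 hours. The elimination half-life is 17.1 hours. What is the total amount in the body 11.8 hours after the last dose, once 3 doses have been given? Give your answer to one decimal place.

63.2 mg

The 3 doses were given 81.2, 46.5, 11.8 hours ago.
Total = 78.1·(1/2)^(81.2/17.1) + 78.1·(1/2)^(46.5/17.1) + 78.1·(1/2)^(11.8/17.1)
      = 2.9054 + 11.859 + 48.409 ≈ 63.173 mg.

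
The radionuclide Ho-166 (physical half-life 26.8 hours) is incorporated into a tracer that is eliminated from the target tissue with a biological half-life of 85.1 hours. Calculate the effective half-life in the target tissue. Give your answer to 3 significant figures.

20.4 hours

1/t_eff = 1/t_phys + 1/t_biol = 1/26.8 + 1/85.1 = 0.049064 per hour.
t_eff = 26.8 × 85.1 / (26.8 + 85.1) ≈ 20.381 hours.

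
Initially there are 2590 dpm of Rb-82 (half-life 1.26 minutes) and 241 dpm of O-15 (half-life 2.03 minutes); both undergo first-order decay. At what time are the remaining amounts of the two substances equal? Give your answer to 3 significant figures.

Set 2590·(1/2)^(t/1.26) = 241·(1/2)^(t/2.03).
Taking log₂: log₂(2590/241) = t·(1/1.26 − 1/2.03).
log₂(10.747) = 3.4258; 1/1.26 − 1/2.03 = 0.30104.
t = 3.4258 / 0.30104 ≈ 11.38 minutes.

11.4 minutes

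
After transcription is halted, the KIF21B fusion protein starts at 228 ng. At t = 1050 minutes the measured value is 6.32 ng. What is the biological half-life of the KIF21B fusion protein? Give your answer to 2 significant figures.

A/A₀ = 6.32/228 ≈ 0.027719.
n = log₂(36.076) ≈ 5.173 half-lives elapsed in 1050 minutes.
t½ = 1050/5.173 ≈ 202.98 minutes.

200 minutes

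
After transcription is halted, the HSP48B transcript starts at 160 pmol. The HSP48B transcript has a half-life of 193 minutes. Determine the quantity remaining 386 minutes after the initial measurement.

40 pmol

Elapsed time is 2 half-lives (386/193).
Each half-life halves the amount: 160 × (1/2)^2 = 160/4 = 40 pmol.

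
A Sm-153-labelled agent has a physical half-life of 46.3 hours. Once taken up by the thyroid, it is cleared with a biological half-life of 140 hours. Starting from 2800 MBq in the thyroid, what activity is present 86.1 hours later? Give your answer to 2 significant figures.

1/t_eff = 1/t_phys + 1/t_biol = 1/46.3 + 1/140 = 0.028741 per hour.
t_eff = 46.3 × 140 / (46.3 + 140) ≈ 34.793 hours.
Remaining = 2800 × (1/2)^(86.1/34.793) = 2800 × (1/2)^2.4746 ≈ 503.76 MBq.

500 MBq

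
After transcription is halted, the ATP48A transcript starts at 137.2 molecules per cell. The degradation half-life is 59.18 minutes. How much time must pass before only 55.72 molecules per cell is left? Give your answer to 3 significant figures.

Fraction remaining = 55.72/137.2 ≈ 0.40612.
n = log₂(137.2/55.72) = ln(2.4623)/ln 2 ≈ 1.3 half-lives.
t = n × t½ = 1.3 × 59.18 ≈ 76.935 minutes.

76.9 minutes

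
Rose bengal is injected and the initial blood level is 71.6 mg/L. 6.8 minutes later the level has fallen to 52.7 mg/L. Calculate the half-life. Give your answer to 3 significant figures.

A/A₀ = 52.7/71.6 ≈ 0.73603.
n = log₂(1.3586) ≈ 0.44216 half-lives elapsed in 6.8 minutes.
t½ = 6.8/0.44216 ≈ 15.379 minutes.

15.4 minutes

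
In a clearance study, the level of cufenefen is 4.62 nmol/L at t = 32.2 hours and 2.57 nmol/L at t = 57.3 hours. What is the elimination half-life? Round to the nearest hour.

Over Δt = 57.3 − 32.2 = 25.1 hours, the level fell by a factor of 4.62/2.57 ≈ 1.7977.
n = log₂(1.7977) ≈ 0.84612 half-lives, so t½ = 25.1/0.84612 ≈ 29.665 hours.

30 hours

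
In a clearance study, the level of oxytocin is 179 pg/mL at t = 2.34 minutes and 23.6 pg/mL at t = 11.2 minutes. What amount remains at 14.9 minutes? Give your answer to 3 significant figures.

Over Δt = 11.2 − 2.34 = 8.86 minutes, the level fell by a factor of 179/23.6 ≈ 7.5847.
n = log₂(7.5847) ≈ 2.9231 half-lives, so t½ = 8.86/2.9231 ≈ 3.031 minutes.
From t = 11.2 to t = 14.9: 23.6 × (1/2)^((14.9−11.2)/3.031) ≈ 10.126 pg/mL.

10.1 pg/mL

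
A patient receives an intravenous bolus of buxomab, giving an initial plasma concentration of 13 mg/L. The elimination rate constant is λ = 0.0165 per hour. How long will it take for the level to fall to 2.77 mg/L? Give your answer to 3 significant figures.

t½ = ln 2 / λ = 0.69315 / 0.0165 ≈ 42.009 hours.
Fraction remaining = 2.77/13 ≈ 0.21308.
n = log₂(13/2.77) = ln(4.6931)/ln 2 ≈ 2.2306 half-lives.
t = n × t½ = 2.2306 × 42.009 ≈ 93.703 hours.

93.7 hours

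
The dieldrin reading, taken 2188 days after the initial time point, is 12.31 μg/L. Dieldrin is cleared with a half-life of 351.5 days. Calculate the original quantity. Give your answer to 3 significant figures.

Number of half-lives elapsed: n = 2188/351.5 ≈ 6.2248.
A₀ = A × 2^n = 12.31 × 2^6.2248 = 12.31 × 74.789 ≈ 920.65 μg/L.

921 μg/L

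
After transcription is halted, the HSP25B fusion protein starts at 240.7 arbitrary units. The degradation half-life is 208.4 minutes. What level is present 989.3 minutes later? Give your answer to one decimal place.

Number of half-lives: n = 989.3/208.4 ≈ 4.7471.
Remaining = 240.7 × (1/2)^4.7471 = 240.7 × 0.037237 ≈ 8.9629 arbitrary units.

9.0 arbitrary units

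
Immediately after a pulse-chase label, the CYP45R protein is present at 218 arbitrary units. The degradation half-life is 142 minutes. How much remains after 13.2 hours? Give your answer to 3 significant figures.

Convert the elapsed time: 13.2 hours = 792 minutes.
Number of half-lives: n = 792/142 ≈ 5.5775.
Remaining = 218 × (1/2)^5.5775 = 218 × 0.020942 ≈ 4.5653 arbitrary units.

4.57 arbitrary units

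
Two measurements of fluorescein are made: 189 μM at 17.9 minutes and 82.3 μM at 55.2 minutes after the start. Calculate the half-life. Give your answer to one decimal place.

31.1 minutes

Over Δt = 55.2 − 17.9 = 37.3 minutes, the level fell by a factor of 189/82.3 ≈ 2.2965.
n = log₂(2.2965) ≈ 1.1994 half-lives, so t½ = 37.3/1.1994 ≈ 31.098 minutes.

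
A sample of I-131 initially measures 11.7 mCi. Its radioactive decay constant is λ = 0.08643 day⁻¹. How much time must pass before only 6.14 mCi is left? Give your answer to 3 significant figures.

7.46 days

t½ = ln 2 / λ = 0.69315 / 0.08643 ≈ 8.0198 days.
Fraction remaining = 6.14/11.7 ≈ 0.52479.
n = log₂(11.7/6.14) = ln(1.9055)/ln 2 ≈ 0.9302 half-lives.
t = n × t½ = 0.9302 × 8.0198 ≈ 7.46 days.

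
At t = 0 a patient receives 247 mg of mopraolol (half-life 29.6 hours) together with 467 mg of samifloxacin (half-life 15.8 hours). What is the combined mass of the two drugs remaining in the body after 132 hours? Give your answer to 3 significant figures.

mopraolol: 247 × (1/2)^(132/29.6) = 247 × (1/2)^4.4595 ≈ 11.227 mg.
samifloxacin: 467 × (1/2)^(132/15.8) = 467 × (1/2)^8.3544 ≈ 1.4269 mg.
Total = 11.227 + 1.4269 ≈ 12.654 mg.

12.7 mg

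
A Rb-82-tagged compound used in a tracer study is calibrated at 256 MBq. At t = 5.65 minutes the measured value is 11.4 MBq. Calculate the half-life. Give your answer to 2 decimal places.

1.26 minutes

A/A₀ = 11.4/256 ≈ 0.044531.
n = log₂(22.456) ≈ 4.489 half-lives elapsed in 5.65 minutes.
t½ = 5.65/4.489 ≈ 1.2586 minutes.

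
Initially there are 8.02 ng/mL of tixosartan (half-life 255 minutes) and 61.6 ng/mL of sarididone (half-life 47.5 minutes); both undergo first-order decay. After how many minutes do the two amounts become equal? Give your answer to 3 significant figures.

172 minutes

Set 8.02·(1/2)^(t/255) = 61.6·(1/2)^(t/47.5).
Taking log₂: log₂(8.02/61.6) = t·(1/255 − 1/47.5).
log₂(0.13019) = -2.9413; 1/255 − 1/47.5 = -0.017131.
t = -2.9413 / -0.017131 ≈ 171.69 minutes.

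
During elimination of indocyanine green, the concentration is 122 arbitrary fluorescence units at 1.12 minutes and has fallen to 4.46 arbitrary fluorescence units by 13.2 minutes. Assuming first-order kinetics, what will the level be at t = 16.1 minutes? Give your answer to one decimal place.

Over Δt = 13.2 − 1.12 = 12.08 minutes, the level fell by a factor of 122/4.46 ≈ 27.354.
n = log₂(27.354) ≈ 4.7737 half-lives, so t½ = 12.08/4.7737 ≈ 2.5305 minutes.
From t = 13.2 to t = 16.1: 4.46 × (1/2)^((16.1−13.2)/2.5305) ≈ 2.0154 arbitrary fluorescence units.

2.0 arbitrary fluorescence units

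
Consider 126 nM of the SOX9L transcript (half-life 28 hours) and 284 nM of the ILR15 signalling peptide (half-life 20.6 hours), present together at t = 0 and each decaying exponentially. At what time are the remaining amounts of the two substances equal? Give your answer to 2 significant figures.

91 hours

Set 126·(1/2)^(t/28) = 284·(1/2)^(t/20.6).
Taking log₂: log₂(126/284) = t·(1/28 − 1/20.6).
log₂(0.44366) = -1.1725; 1/28 − 1/20.6 = -0.012829.
t = -1.1725 / -0.012829 ≈ 91.389 hours.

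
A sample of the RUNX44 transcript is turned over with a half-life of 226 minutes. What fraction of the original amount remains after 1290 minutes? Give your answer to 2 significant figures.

n = 1290/226 ≈ 5.708 half-lives.
Fraction remaining = (1/2)^5.708 ≈ 0.019131.

0.019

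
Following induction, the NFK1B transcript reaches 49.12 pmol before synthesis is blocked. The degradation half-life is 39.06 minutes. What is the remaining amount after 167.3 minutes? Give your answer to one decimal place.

2.5 pmol

Number of half-lives: n = 167.3/39.06 ≈ 4.2832.
Remaining = 49.12 × (1/2)^4.2832 = 49.12 × 0.051362 ≈ 2.5229 pmol.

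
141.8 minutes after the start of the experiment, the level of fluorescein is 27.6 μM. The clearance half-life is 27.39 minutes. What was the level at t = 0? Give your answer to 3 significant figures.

999 μM

Number of half-lives elapsed: n = 141.8/27.39 ≈ 5.1771.
A₀ = A × 2^n = 27.6 × 2^5.1771 = 27.6 × 36.179 ≈ 998.53 μM.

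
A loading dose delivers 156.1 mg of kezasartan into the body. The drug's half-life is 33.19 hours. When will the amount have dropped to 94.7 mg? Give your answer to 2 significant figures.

24 hours

Fraction remaining = 94.7/156.1 ≈ 0.60666.
n = log₂(156.1/94.7) = ln(1.6484)/ln 2 ≈ 0.72103 half-lives.
t = n × t½ = 0.72103 × 33.19 ≈ 23.931 hours.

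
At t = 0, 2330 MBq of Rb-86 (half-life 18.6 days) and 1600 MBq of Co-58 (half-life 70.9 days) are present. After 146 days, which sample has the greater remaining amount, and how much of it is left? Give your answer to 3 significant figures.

Co-58, 384 MBq

Rb-86: 2330 × (1/2)^7.8495 ≈ 10.103 MBq.
Co-58: 1600 × (1/2)^2.0592 ≈ 383.91 MBq.
Co-58 has more remaining, at ≈ 383.91 MBq.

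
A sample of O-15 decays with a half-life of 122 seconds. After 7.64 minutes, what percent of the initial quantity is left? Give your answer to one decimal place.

7.64 minutes = 458.4 seconds.
n = 458.4/122 ≈ 3.7574 half-lives.
Fraction remaining = (1/2)^3.7574 ≈ 0.073946, i.e. 7.3946%.

7.4%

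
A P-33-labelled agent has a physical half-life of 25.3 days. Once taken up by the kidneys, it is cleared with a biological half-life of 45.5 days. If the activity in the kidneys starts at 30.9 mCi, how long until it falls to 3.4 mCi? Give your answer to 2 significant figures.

52 days

1/t_eff = 1/t_phys + 1/t_biol = 1/25.3 + 1/45.5 = 0.061504 per day.
t_eff = 25.3 × 45.5 / (25.3 + 45.5) ≈ 16.259 days.
n = log₂(30.9/3.4) ≈ 3.184; t = 3.184 × 16.259 ≈ 51.769 days.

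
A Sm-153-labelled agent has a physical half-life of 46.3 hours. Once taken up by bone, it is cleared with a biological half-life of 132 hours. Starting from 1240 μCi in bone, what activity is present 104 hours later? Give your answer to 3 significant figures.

151 μCi

1/t_eff = 1/t_phys + 1/t_biol = 1/46.3 + 1/132 = 0.029174 per hour.
t_eff = 46.3 × 132 / (46.3 + 132) ≈ 34.277 hours.
Remaining = 1240 × (1/2)^(104/34.277) = 1240 × (1/2)^3.0341 ≈ 151.38 μCi.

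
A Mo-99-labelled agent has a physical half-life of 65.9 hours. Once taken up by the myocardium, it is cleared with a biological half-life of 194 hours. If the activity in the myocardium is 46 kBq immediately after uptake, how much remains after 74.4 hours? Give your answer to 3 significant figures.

1/t_eff = 1/t_phys + 1/t_biol = 1/65.9 + 1/194 = 0.020329 per hour.
t_eff = 65.9 × 194 / (65.9 + 194) ≈ 49.19 hours.
Remaining = 46 × (1/2)^(74.4/49.19) = 46 × (1/2)^1.5125 ≈ 16.123 kBq.

16.1 kBq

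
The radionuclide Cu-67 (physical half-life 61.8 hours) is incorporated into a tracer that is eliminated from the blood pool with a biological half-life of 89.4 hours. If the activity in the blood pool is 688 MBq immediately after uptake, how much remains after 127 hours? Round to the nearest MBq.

62 MBq

1/t_eff = 1/t_phys + 1/t_biol = 1/61.8 + 1/89.4 = 0.027367 per hour.
t_eff = 61.8 × 89.4 / (61.8 + 89.4) ≈ 36.54 hours.
Remaining = 688 × (1/2)^(127/36.54) = 688 × (1/2)^3.4756 ≈ 61.849 MBq.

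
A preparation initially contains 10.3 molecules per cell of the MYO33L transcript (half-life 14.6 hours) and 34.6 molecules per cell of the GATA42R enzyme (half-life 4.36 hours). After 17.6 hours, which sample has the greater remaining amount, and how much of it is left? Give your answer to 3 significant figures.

MYO33L transcript, 4.47 molecules per cell

MYO33L transcript: 10.3 × (1/2)^1.2055 ≈ 4.4663 molecules per cell.
GATA42R enzyme: 34.6 × (1/2)^4.0367 ≈ 2.1082 molecules per cell.
MYO33L transcript has more remaining, at ≈ 4.4663 molecules per cell.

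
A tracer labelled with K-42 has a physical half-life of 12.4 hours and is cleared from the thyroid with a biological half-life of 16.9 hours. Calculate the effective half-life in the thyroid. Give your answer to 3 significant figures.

1/t_eff = 1/t_phys + 1/t_biol = 1/12.4 + 1/16.9 = 0.13982 per hour.
t_eff = 12.4 × 16.9 / (12.4 + 16.9) ≈ 7.1522 hours.

7.15 hours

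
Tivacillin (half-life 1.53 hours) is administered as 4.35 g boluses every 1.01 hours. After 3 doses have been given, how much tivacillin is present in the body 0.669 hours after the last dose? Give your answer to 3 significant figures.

The 3 doses were given 2.689, 1.679, 0.669 hours ago.
Total = 4.35·(1/2)^(2.689/1.53) + 4.35·(1/2)^(1.679/1.53) + 4.35·(1/2)^(0.669/1.53)
      = 1.2865 + 2.033 + 3.2126 ≈ 6.5322 g.

6.53 g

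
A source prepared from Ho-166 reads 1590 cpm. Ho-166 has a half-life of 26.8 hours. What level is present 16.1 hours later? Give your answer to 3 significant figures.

1050 cpm

Number of half-lives: n = 16.1/26.8 ≈ 0.60075.
Remaining = 1590 × (1/2)^0.60075 = 1590 × 0.65941 ≈ 1048.5 cpm.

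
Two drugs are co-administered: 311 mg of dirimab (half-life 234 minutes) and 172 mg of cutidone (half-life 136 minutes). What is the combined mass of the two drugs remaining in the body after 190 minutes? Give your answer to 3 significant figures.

242 mg

dirimab: 311 × (1/2)^(190/234) = 311 × (1/2)^0.81197 ≈ 177.15 mg.
cutidone: 172 × (1/2)^(190/136) = 172 × (1/2)^1.3971 ≈ 65.309 mg.
Total = 177.15 + 65.309 ≈ 242.46 mg.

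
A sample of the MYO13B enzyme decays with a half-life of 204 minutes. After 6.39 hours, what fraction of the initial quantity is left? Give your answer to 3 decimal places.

0.272

6.39 hours = 383.4 minutes.
n = 383.4/204 ≈ 1.8794 half-lives.
Fraction remaining = (1/2)^1.8794 ≈ 0.27179.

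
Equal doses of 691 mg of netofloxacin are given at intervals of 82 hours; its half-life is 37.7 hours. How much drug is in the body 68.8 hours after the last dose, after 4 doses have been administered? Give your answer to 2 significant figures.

250 mg

The 4 doses were given 314.8, 232.8, 150.8, 68.8 hours ago.
Total = 691·(1/2)^(314.8/37.7) + 691·(1/2)^(232.8/37.7) + 691·(1/2)^(150.8/37.7) + 691·(1/2)^(68.8/37.7)
      = 2.1176 + 9.5631 + 43.188 + 195.04 ≈ 249.91 mg.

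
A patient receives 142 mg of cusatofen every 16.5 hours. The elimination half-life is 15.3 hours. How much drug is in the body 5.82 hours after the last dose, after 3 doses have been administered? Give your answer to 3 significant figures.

185 mg

The 3 doses were given 38.82, 22.32, 5.82 hours ago.
Total = 142·(1/2)^(38.82/15.3) + 142·(1/2)^(22.32/15.3) + 142·(1/2)^(5.82/15.3)
      = 24.462 + 51.658 + 109.09 ≈ 185.21 mg.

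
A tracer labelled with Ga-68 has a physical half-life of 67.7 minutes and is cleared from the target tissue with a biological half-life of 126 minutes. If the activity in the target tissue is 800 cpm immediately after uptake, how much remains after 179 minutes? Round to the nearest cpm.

48 cpm

1/t_eff = 1/t_phys + 1/t_biol = 1/67.7 + 1/126 = 0.022708 per minute.
t_eff = 67.7 × 126 / (67.7 + 126) ≈ 44.038 minutes.
Remaining = 800 × (1/2)^(179/44.038) = 800 × (1/2)^4.0647 ≈ 47.809 cpm.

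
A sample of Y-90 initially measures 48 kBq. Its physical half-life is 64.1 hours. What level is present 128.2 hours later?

Elapsed time is 2 half-lives (128.2/64.1).
Each half-life halves the amount: 48 × (1/2)^2 = 48/4 = 12 kBq.

12 kBq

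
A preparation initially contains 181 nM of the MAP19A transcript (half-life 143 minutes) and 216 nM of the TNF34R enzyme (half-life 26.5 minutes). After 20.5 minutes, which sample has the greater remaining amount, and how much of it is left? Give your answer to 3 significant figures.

MAP19A transcript: 181 × (1/2)^0.14336 ≈ 163.88 nM.
TNF34R enzyme: 216 × (1/2)^0.77358 ≈ 126.35 nM.
MAP19A transcript has more remaining, at ≈ 163.88 nM.

MAP19A transcript, 164 nM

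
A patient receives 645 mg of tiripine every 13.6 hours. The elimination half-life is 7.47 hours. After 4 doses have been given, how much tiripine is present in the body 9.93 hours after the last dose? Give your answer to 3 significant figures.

356 mg

The 4 doses were given 50.73, 37.13, 23.53, 9.93 hours ago.
Total = 645·(1/2)^(50.73/7.47) + 645·(1/2)^(37.13/7.47) + 645·(1/2)^(23.53/7.47) + 645·(1/2)^(9.93/7.47)
      = 5.8239 + 20.572 + 72.667 + 256.68 ≈ 355.74 mg.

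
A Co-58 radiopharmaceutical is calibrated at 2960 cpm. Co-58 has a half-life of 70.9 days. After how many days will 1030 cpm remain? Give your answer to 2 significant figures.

Fraction remaining = 1030/2960 ≈ 0.34797.
n = log₂(2960/1030) = ln(2.8738)/ln 2 ≈ 1.523 half-lives.
t = n × t½ = 1.523 × 70.9 ≈ 107.98 days.

110 days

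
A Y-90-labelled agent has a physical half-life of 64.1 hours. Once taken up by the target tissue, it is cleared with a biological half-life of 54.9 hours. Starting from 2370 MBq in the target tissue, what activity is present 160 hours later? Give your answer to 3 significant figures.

55.7 MBq

1/t_eff = 1/t_phys + 1/t_biol = 1/64.1 + 1/54.9 = 0.033816 per hour.
t_eff = 64.1 × 54.9 / (64.1 + 54.9) ≈ 29.572 hours.
Remaining = 2370 × (1/2)^(160/29.572) = 2370 × (1/2)^5.4105 ≈ 55.722 MBq.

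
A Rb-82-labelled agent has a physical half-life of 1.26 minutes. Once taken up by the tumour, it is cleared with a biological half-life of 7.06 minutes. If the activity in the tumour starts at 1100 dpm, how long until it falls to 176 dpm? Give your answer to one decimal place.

1/t_eff = 1/t_phys + 1/t_biol = 1/1.26 + 1/7.06 = 0.93529 per minute.
t_eff = 1.26 × 7.06 / (1.26 + 7.06) ≈ 1.0692 minutes.
n = log₂(1100/176) ≈ 2.6439; t = 2.6439 × 1.0692 ≈ 2.8268 minutes.

2.8 minutes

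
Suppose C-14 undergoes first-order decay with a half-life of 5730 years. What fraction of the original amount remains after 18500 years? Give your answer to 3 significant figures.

0.107

n = 18500/5730 ≈ 3.2286 half-lives.
Fraction remaining = (1/2)^3.2286 ≈ 0.10668.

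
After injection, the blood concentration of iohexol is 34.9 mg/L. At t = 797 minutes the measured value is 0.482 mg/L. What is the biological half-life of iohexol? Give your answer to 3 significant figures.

129 minutes

A/A₀ = 0.482/34.9 ≈ 0.013811.
n = log₂(72.407) ≈ 6.1781 half-lives elapsed in 797 minutes.
t½ = 797/6.1781 ≈ 129.01 minutes.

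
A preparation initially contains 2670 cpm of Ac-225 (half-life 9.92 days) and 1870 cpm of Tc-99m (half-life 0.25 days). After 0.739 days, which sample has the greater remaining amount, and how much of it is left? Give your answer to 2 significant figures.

Ac-225, 2500 cpm

Ac-225: 2670 × (1/2)^0.074496 ≈ 2535.6 cpm.
Tc-99m: 1870 × (1/2)^2.956 ≈ 240.99 cpm.
Ac-225 has more remaining, at ≈ 2535.6 cpm.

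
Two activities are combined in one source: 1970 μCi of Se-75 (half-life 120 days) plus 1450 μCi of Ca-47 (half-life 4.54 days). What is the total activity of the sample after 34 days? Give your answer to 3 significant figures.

1630 μCi

Se-75: 1970 × (1/2)^(34/120) = 1970 × (1/2)^0.28333 ≈ 1618.7 μCi.
Ca-47: 1450 × (1/2)^(34/4.54) = 1450 × (1/2)^7.489 ≈ 8.0716 μCi.
Total = 1618.7 + 8.0716 ≈ 1626.8 μCi.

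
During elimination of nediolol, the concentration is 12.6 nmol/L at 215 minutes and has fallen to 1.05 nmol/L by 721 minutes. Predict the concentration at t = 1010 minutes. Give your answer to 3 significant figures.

0.254 nmol/L

Over Δt = 721 − 215 = 506 minutes, the level fell by a factor of 12.6/1.05 ≈ 12.
n = log₂(12) ≈ 3.585 half-lives, so t½ = 506/3.585 ≈ 141.15 minutes.
From t = 721 to t = 1010: 1.05 × (1/2)^((1010−721)/141.15) ≈ 0.25399 nmol/L.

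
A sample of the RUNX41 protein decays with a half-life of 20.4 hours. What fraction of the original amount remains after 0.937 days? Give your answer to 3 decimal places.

0.466

0.937 days = 22.488 hours.
n = 22.488/20.4 ≈ 1.1024 half-lives.
Fraction remaining = (1/2)^1.1024 ≈ 0.46576.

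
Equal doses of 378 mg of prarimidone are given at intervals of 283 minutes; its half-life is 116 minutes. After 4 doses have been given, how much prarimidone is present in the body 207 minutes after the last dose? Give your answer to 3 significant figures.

134 mg

The 4 doses were given 1056, 773, 490, 207 minutes ago.
Total = 378·(1/2)^(1056/116) + 378·(1/2)^(773/116) + 378·(1/2)^(490/116) + 378·(1/2)^(207/116)
      = 0.6872 + 3.7281 + 20.226 + 109.73 ≈ 134.37 mg.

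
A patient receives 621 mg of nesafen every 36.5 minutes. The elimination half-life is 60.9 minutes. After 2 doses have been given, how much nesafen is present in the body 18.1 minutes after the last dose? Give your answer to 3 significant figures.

839 mg

The 2 doses were given 54.6, 18.1 minutes ago.
Total = 621·(1/2)^(54.6/60.9) + 621·(1/2)^(18.1/60.9)
      = 333.58 + 505.39 ≈ 838.97 mg.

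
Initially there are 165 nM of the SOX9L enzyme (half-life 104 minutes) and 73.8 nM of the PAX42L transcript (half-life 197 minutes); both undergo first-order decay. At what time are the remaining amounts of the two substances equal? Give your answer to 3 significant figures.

Set 165·(1/2)^(t/104) = 73.8·(1/2)^(t/197).
Taking log₂: log₂(165/73.8) = t·(1/104 − 1/197).
log₂(2.2358) = 1.1608; 1/104 − 1/197 = 0.0045392.
t = 1.1608 / 0.0045392 ≈ 255.72 minutes.

256 minutes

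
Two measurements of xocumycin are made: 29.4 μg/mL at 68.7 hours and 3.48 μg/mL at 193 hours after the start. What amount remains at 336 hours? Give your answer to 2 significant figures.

0.30 μg/mL

Over Δt = 193 − 68.7 = 124.3 hours, the level fell by a factor of 29.4/3.48 ≈ 8.4483.
n = log₂(8.4483) ≈ 3.0787 half-lives, so t½ = 124.3/3.0787 ≈ 40.375 hours.
From t = 193 to t = 336: 3.48 × (1/2)^((336−193)/40.375) ≈ 0.2988 μg/mL.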